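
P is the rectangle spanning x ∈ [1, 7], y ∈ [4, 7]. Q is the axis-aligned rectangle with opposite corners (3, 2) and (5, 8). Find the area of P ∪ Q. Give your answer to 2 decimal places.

By inclusion–exclusion:
Individual areas: |P| = 18, |Q| = 12.
|P∩Q|: x∈[3,5], y∈[4,7] → 2·3 = 6.
|P ∪ Q| = 30 − 6 = 24.00.

24.00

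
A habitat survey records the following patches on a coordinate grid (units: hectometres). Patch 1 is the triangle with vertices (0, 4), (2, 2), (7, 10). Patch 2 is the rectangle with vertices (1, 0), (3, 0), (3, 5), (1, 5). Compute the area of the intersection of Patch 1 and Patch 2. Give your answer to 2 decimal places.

The intersection is the polygon with vertices (2,2), (1,3), (1,4.857), (1.167,5), (3,5), (3,3.6).
By the shoelace formula its area is 4.69.

4.69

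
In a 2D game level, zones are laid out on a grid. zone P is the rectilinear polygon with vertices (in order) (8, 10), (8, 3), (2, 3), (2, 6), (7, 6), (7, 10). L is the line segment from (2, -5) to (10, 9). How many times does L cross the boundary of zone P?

The segment meets the boundary at (8,5.5), (6.571,3).

2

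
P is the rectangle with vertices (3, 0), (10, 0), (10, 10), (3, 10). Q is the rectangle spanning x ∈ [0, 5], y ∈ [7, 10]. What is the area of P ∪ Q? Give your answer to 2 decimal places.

By inclusion–exclusion:
Individual areas: |P| = 70, |Q| = 15.
|P∩Q|: x∈[3,5], y∈[7,10] → 2·3 = 6.
|P ∪ Q| = 85 − 6 = 79.00.

79.00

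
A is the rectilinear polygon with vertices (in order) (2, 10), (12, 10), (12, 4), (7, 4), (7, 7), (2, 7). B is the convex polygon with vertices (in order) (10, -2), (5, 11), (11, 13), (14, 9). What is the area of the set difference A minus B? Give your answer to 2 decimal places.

12.51

|A| = 45, |A∩B| = 32.4923.
|A ∖ B| = |A| − |A∩B| = 45 − 32.4923 = 12.51.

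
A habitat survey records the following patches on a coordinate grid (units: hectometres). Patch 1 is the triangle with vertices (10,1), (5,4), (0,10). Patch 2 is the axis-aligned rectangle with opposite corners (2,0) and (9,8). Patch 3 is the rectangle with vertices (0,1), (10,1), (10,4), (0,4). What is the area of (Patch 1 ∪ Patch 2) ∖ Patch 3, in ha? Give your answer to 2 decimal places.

35.62

|Patch 1 ∪ Patch 2| = 56.7722.
|(Patch 1 ∪ Patch 2) ∩ Patch 3| = 21.15.
|(Patch 1 ∪ Patch 2) ∖ Patch 3| = 56.7722 − 21.15 = 35.62.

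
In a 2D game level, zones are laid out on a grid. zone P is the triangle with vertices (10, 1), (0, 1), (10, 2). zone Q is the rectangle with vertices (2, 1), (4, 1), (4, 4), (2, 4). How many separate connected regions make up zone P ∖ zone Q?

zone P ∖ zone Q splits into 2 disjoint pieces (area 4.2, area 0.2).

2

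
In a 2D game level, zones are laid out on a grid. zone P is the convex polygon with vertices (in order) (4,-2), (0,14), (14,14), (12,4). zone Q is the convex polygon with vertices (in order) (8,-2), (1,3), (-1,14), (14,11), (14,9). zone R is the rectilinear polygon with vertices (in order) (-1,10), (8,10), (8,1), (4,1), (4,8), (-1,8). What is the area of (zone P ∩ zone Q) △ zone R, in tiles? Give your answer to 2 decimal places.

|zone P ∩ zone Q| = 119.3397.
|(zone P ∩ zone Q) ∩ zone R| = 41.5.
|(zone P ∩ zone Q) △ zone R| = 119.3397 + 46 − 83 = 82.34.

82.34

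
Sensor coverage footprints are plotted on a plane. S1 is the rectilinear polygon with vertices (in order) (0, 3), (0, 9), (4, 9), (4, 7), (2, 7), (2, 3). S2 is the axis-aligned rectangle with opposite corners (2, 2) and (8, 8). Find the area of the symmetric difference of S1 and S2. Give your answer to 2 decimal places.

|S1| = 16, |S2| = 36, |S1∩S2| = 2.
|S1 △ S2| = |S1| + |S2| − 2·|S1∩S2| = 16 + 36 − 4 = 48.00.

48.00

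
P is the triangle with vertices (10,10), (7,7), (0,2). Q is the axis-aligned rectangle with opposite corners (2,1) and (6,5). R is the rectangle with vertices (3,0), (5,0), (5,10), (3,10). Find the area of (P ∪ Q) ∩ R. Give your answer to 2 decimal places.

8.40

The region (P ∪ Q) ∩ R is the polygon with vertices (4.2,5), (5,5), (5,1), (3,1), (3,5), (3.75,5), (5,6), (5,5.571).
By the shoelace formula its area is 8.40.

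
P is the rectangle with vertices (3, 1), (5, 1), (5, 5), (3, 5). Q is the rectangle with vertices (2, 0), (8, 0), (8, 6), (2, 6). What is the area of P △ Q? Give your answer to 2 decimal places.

|P∩Q|: x∈[3,5], y∈[1,5] → 2·4 = 8.
|P △ Q| = |P| + |Q| − 2·|P∩Q| = 8 + 36 − 16 = 28.00.

28.00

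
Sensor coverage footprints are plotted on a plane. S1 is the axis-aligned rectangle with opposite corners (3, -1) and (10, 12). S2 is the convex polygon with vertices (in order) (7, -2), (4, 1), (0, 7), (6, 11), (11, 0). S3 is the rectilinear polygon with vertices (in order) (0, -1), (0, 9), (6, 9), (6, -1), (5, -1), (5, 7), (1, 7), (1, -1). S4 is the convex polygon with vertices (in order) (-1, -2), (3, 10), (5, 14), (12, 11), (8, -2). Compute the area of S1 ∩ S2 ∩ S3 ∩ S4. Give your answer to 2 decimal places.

13.50

The intersection is the polygon with vertices (5,7), (3,7), (3,9), (6,9), (6,-1), (5,0).
By the shoelace formula its area is 13.50.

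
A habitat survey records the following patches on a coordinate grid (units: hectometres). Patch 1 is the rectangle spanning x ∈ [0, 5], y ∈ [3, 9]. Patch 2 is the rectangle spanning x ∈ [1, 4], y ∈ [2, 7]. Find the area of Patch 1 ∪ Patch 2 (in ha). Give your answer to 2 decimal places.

By inclusion–exclusion:
Individual areas: |Patch 1| = 30, |Patch 2| = 15.
|Patch 1∩Patch 2|: x∈[1,4], y∈[3,7] → 3·4 = 12.
|Patch 1 ∪ Patch 2| = 45 − 12 = 33.00.

33.00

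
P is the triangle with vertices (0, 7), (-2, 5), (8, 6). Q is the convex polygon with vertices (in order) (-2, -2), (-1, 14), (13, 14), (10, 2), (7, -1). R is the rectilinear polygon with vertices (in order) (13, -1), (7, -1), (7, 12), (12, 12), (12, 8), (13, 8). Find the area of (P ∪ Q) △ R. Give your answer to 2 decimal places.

|P ∪ Q| = 190.0925.
|(P ∪ Q) ∩ R| = 46.5.
|(P ∪ Q) △ R| = 190.0925 + 74 − 93 = 171.09.

171.09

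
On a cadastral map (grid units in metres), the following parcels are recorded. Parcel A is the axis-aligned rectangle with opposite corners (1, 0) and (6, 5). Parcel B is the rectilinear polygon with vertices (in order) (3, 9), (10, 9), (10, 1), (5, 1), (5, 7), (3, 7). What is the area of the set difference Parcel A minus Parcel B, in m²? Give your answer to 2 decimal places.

|Parcel A| = 25, |Parcel A∩Parcel B| = 4.
|Parcel A ∖ Parcel B| = |Parcel A| − |Parcel A∩Parcel B| = 25 − 4 = 21.00.

21.00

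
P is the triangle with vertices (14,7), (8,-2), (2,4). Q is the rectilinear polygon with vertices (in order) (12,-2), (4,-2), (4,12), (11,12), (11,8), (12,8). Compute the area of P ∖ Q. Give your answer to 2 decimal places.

5.00

|P| = 45, |P∩Q| = 40.
|P ∖ Q| = |P| − |P∩Q| = 45 − 40 = 5.00.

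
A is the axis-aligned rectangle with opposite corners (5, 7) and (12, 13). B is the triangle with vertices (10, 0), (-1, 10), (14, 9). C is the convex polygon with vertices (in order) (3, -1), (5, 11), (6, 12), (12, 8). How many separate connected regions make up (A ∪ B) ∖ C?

2

(A ∪ B) ∖ C splits into 2 disjoint pieces (area 43.0619, area 12.3102).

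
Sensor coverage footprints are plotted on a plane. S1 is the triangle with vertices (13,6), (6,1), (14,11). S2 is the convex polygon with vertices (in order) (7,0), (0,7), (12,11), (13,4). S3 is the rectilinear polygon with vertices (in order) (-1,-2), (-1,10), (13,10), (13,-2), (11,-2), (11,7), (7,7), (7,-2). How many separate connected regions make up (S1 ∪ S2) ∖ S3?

(S1 ∪ S2) ∖ S3 splits into 3 disjoint pieces (area 22.6667, area 1.5714, area 1.875).

3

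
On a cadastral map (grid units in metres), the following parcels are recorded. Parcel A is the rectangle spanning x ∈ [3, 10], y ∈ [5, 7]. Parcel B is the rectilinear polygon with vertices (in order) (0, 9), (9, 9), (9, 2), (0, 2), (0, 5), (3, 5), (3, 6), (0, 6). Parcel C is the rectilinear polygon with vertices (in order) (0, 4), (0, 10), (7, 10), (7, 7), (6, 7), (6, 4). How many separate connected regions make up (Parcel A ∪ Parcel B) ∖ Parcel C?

1

(Parcel A ∪ Parcel B) ∖ Parcel C is a single connected region.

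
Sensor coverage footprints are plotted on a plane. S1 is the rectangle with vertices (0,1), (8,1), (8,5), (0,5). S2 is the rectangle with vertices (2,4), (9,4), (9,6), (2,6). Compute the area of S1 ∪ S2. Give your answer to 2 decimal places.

40.00

By inclusion–exclusion:
Individual areas: |S1| = 32, |S2| = 14.
|S1∩S2|: x∈[2,8], y∈[4,5] → 6·1 = 6.
|S1 ∪ S2| = 46 − 6 = 40.00.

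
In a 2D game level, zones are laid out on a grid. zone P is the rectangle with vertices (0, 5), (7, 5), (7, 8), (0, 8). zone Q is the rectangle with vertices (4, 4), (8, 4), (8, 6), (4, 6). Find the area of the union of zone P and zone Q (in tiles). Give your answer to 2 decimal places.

26.00

By inclusion–exclusion:
Individual areas: |zone P| = 21, |zone Q| = 8.
|zone P∩zone Q|: x∈[4,7], y∈[5,6] → 3·1 = 3.
|zone P ∪ zone Q| = 29 − 3 = 26.00.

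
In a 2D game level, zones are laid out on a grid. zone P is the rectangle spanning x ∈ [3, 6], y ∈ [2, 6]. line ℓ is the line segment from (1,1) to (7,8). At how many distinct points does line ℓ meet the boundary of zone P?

2

The segment meets the boundary at (5.286,6), (3,3.333).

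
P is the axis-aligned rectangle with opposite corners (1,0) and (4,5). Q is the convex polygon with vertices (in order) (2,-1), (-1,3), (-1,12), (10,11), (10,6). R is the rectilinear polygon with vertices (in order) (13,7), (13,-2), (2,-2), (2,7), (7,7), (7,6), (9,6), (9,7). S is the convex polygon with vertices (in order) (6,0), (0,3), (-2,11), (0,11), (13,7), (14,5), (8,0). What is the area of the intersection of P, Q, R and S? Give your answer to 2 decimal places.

7.00

The intersection is the polygon with vertices (4,1), (2,2), (2,5), (4,5).
By the shoelace formula its area is 7.00.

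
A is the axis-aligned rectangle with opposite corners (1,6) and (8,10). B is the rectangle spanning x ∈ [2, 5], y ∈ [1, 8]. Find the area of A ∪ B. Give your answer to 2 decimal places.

43.00

By inclusion–exclusion:
Individual areas: |A| = 28, |B| = 21.
|A∩B|: x∈[2,5], y∈[6,8] → 3·2 = 6.
|A ∪ B| = 49 − 6 = 43.00.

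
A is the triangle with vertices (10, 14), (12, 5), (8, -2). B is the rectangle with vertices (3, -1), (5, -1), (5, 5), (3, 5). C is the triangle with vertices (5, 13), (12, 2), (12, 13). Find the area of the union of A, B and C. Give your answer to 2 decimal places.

By inclusion–exclusion:
Individual areas: |A| = 25, |B| = 12, |C| = 38.5.
|A∩B| = 0.
|A∩C| = 14.4268.
|B∩C| = 0.
|A∩B∩C| = 0.
|A ∪ B ∪ C| = 75.5 − 14.4268 + 0 = 61.07.

61.07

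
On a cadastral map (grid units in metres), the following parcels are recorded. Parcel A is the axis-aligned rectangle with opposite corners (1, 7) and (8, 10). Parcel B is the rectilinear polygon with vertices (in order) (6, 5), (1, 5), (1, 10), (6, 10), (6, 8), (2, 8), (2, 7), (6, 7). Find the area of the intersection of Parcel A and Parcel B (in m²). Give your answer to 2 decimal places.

11.00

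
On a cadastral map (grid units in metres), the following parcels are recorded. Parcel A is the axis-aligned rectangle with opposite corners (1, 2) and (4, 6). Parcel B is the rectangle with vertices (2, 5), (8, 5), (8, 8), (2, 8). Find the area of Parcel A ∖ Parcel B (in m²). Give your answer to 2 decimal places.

10.00

|Parcel A∩Parcel B|: x∈[2,4], y∈[5,6] → 2·1 = 2.
|Parcel A| = 12.
|Parcel A ∖ Parcel B| = |Parcel A| − |Parcel A∩Parcel B| = 12 − 2 = 10.00.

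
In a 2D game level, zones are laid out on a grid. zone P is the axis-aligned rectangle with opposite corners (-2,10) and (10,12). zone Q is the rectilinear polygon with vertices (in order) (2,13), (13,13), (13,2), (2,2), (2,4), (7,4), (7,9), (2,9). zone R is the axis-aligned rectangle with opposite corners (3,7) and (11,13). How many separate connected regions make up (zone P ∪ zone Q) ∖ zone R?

(zone P ∪ zone Q) ∖ zone R splits into 2 disjoint pieces (area 12, area 52).

2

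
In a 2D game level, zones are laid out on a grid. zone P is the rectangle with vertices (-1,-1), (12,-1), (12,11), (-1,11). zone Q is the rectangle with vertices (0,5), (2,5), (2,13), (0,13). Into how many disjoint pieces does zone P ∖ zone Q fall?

1

zone P ∖ zone Q is a single connected region.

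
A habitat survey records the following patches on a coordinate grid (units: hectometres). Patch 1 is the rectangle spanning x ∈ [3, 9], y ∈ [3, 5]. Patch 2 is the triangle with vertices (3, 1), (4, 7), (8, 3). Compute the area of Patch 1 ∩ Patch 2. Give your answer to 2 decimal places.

The intersection is the polygon with vertices (6,5), (8,3), (3.333,3), (3.667,5).
By the shoelace formula its area is 7.00.

7.00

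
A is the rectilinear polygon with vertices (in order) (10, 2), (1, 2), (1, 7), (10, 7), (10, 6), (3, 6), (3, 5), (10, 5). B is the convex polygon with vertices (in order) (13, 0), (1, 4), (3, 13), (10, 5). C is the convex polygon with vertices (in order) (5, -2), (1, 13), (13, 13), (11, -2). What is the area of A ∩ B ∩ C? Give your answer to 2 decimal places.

23.67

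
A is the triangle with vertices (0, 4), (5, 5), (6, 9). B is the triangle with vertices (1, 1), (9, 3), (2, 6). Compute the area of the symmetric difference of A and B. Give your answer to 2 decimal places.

24.01

|A| = 9.5, |B| = 19, |A∩B| = 2.2457.
|A △ B| = |A| + |B| − 2·|A∩B| = 9.5 + 19 − 4.4913 = 24.01.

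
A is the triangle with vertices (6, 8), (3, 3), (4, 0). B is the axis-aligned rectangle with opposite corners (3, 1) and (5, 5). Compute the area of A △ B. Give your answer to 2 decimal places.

4.98

|A| = 7, |B| = 8, |A∩B| = 5.0083.
|A △ B| = |A| + |B| − 2·|A∩B| = 7 + 8 − 10.0167 = 4.98.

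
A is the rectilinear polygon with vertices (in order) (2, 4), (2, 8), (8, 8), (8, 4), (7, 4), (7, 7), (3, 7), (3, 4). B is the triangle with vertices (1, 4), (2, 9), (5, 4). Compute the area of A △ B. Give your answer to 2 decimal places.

|A| = 12, |B| = 10, |A∩B| = 3.9.
|A △ B| = |A| + |B| − 2·|A∩B| = 12 + 10 − 7.8 = 14.20.

14.20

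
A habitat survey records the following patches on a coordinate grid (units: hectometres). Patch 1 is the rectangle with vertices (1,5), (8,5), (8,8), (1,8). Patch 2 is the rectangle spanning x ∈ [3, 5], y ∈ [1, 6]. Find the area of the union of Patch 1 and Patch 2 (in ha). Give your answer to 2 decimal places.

29.00

By inclusion–exclusion:
Individual areas: |Patch 1| = 21, |Patch 2| = 10.
|Patch 1∩Patch 2|: x∈[3,5], y∈[5,6] → 2·1 = 2.
|Patch 1 ∪ Patch 2| = 31 − 2 = 29.00.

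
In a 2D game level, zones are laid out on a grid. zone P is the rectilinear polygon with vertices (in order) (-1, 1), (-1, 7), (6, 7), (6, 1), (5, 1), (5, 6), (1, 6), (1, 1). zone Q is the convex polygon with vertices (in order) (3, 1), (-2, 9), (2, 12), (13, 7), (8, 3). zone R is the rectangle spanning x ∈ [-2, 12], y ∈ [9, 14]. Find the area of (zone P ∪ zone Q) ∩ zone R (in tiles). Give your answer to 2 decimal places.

15.90

The region (zone P ∪ zone Q) ∩ zone R is the polygon with vertices (2,12), (8.6,9), (-2,9).
By the shoelace formula its area is 15.90.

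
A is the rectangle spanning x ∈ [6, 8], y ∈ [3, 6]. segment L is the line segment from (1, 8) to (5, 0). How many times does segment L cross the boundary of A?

The segment lies entirely outside A and never meets its boundary.

0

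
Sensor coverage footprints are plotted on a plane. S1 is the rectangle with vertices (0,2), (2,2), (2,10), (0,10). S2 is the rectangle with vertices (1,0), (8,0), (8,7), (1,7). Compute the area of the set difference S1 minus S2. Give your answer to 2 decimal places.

11.00

|S1∩S2|: x∈[1,2], y∈[2,7] → 1·5 = 5.
|S1| = 16.
|S1 ∖ S2| = |S1| − |S1∩S2| = 16 − 5 = 11.00.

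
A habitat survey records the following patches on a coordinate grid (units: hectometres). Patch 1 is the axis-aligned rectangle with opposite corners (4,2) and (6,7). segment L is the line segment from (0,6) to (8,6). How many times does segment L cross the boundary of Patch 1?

The segment meets the boundary at (6,6), (4,6).

2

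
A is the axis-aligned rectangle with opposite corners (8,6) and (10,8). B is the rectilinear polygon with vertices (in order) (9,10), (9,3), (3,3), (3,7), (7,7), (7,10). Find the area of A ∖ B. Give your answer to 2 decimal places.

|A| = 4, |A∩B| = 2.
|A ∖ B| = |A| − |A∩B| = 4 − 2 = 2.00.

2.00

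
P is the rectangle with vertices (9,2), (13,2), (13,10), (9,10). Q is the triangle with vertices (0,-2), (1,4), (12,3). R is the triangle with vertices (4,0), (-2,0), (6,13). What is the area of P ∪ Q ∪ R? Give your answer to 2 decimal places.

88.31

By inclusion–exclusion:
Individual areas: |P| = 32, |Q| = 33.5, |R| = 39.
|P∩Q| = 2.2091.
|P∩R| = 0.
|Q∩R| = 13.9782.
|P∩Q∩R| = 0.
|P ∪ Q ∪ R| = 104.5 − 16.1873 + 0 = 88.31.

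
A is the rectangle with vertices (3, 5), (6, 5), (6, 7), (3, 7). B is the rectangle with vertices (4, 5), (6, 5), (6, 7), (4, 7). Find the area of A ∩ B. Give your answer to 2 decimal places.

4.00

|A∩B|: x∈[4,6], y∈[5,7] → 2·2 = 4.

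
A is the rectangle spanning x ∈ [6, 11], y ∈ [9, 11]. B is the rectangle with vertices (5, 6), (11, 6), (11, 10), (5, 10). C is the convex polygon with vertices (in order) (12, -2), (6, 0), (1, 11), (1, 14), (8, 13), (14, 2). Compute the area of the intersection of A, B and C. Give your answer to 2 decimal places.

3.91

The intersection is the polygon with vertices (6,9), (6,10), (9.636,10), (10.182,9).
By the shoelace formula its area is 3.91.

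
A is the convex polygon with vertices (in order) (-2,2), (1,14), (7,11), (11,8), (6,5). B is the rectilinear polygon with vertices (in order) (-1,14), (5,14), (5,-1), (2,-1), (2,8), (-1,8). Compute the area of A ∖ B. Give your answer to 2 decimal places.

40.19

|A| = 76.5, |A∩B| = 36.3125.
|A ∖ B| = |A| − |A∩B| = 76.5 − 36.3125 = 40.19.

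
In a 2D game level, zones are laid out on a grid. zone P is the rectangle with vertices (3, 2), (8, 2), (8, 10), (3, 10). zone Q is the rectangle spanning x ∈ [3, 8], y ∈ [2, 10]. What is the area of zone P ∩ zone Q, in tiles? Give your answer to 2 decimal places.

|zone P∩zone Q|: x∈[3,8], y∈[2,10] → 5·8 = 40.

40.00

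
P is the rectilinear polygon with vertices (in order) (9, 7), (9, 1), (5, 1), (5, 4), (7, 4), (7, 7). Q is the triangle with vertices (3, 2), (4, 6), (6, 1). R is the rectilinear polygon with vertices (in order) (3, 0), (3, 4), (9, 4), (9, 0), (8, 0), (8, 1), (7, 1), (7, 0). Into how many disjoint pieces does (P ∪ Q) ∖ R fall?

(P ∪ Q) ∖ R splits into 2 disjoint pieces (area 1.3, area 6).

2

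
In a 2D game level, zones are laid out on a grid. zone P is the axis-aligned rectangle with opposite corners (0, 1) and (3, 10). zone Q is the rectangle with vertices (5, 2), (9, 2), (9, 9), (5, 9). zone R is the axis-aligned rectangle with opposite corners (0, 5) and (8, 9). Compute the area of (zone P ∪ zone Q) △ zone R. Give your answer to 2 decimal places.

|zone P ∪ zone Q| = 55.
|(zone P ∪ zone Q) ∩ zone R| = 24.
|(zone P ∪ zone Q) △ zone R| = 55 + 32 − 48 = 39.00.

39.00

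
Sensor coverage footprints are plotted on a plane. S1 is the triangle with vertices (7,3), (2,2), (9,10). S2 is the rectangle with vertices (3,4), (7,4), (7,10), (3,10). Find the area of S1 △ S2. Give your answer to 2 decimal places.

28.43

|S1| = 16.5, |S2| = 24, |S1∩S2| = 6.0357.
|S1 △ S2| = |S1| + |S2| − 2·|S1∩S2| = 16.5 + 24 − 12.0714 = 28.43.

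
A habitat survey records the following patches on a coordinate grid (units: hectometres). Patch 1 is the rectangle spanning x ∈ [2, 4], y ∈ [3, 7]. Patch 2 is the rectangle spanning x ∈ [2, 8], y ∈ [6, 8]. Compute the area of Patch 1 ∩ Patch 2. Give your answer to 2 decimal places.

2.00

|Patch 1∩Patch 2|: x∈[2,4], y∈[6,7] → 2·1 = 2.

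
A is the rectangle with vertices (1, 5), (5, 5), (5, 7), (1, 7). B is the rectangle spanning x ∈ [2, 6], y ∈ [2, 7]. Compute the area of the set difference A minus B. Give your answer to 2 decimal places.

2.00

|A∩B|: x∈[2,5], y∈[5,7] → 3·2 = 6.
|A| = 8.
|A ∖ B| = |A| − |A∩B| = 8 − 6 = 2.00.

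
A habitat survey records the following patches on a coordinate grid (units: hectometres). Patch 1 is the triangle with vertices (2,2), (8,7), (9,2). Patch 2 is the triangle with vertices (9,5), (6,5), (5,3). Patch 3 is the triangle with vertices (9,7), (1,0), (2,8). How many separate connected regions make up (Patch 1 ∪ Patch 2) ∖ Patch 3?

(Patch 1 ∪ Patch 2) ∖ Patch 3 is a single connected region.

1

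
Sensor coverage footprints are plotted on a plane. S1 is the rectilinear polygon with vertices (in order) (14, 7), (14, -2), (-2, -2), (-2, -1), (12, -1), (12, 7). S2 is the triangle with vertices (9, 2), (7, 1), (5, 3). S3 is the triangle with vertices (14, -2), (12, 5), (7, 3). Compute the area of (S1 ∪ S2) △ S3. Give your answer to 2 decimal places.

43.11

|S1 ∪ S2| = 35.
|(S1 ∪ S2) ∩ S3| = 5.6936.
|(S1 ∪ S2) △ S3| = 35 + 19.5 − 11.3872 = 43.11.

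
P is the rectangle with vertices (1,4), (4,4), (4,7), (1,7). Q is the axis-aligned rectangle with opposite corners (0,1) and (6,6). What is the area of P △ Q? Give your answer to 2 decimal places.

|P∩Q|: x∈[1,4], y∈[4,6] → 3·2 = 6.
|P △ Q| = |P| + |Q| − 2·|P∩Q| = 9 + 30 − 12 = 27.00.

27.00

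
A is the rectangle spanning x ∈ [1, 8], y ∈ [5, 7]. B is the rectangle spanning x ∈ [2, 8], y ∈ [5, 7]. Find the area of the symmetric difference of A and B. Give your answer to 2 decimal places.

2.00

|A∩B|: x∈[2,8], y∈[5,7] → 6·2 = 12.
|A △ B| = |A| + |B| − 2·|A∩B| = 14 + 12 − 24 = 2.00.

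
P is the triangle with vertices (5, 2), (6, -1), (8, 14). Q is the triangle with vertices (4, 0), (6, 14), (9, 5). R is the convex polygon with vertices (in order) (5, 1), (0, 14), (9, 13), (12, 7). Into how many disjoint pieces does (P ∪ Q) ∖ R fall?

4

(P ∪ Q) ∖ R splits into 4 disjoint pieces (area 1.6726, area 1.125, area 0.1082, area 0.0442).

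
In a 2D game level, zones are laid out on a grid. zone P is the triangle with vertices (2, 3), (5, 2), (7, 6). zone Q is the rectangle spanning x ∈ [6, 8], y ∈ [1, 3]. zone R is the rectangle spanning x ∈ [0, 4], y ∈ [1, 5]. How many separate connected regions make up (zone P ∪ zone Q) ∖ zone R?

(zone P ∪ zone Q) ∖ zone R splits into 2 disjoint pieces (area 5.1333, area 4).

2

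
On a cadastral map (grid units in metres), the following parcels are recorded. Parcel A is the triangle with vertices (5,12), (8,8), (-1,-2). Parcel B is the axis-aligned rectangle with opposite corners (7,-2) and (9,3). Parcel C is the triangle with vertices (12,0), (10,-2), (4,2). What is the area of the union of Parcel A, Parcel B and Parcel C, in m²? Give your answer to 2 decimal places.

49.67

By inclusion–exclusion:
Individual areas: |Parcel A| = 33, |Parcel B| = 10, |Parcel C| = 10.
|Parcel A∩Parcel B| = 0.
|Parcel A∩Parcel C| = 0.
|Parcel B∩Parcel C| = 3.3333.
|Parcel A∩Parcel B∩Parcel C| = 0.
|Parcel A ∪ Parcel B ∪ Parcel C| = 53 − 3.3333 + 0 = 49.67.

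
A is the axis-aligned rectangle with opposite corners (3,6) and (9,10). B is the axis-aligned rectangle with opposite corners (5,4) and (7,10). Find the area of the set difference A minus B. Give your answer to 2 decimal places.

|A∩B|: x∈[5,7], y∈[6,10] → 2·4 = 8.
|A| = 24.
|A ∖ B| = |A| − |A∩B| = 24 − 8 = 16.00.

16.00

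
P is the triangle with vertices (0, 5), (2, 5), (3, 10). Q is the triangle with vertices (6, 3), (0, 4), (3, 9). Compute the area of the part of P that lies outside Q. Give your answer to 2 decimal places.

|P| = 5, |P∩Q| = 2.45.
|P ∖ Q| = |P| − |P∩Q| = 5 − 2.45 = 2.55.

2.55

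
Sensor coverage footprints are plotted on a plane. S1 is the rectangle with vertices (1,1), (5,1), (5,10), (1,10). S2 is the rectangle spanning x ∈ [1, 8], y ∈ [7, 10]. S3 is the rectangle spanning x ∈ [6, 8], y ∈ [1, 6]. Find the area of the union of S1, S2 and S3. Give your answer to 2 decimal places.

By inclusion–exclusion:
Individual areas: |S1| = 36, |S2| = 21, |S3| = 10.
|S1∩S2|: x∈[1,5], y∈[7,10] → 4·3 = 12.
|S1∩S3| = 0 (no overlap).
|S2∩S3| = 0 (no overlap).
|S1∩S2∩S3| = 0.
|S1 ∪ S2 ∪ S3| = 67 − 12 + 0 = 55.00.

55.00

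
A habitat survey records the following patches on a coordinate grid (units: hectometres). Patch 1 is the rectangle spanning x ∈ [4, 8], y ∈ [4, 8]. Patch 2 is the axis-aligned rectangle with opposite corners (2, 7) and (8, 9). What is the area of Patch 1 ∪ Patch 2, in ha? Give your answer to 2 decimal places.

By inclusion–exclusion:
Individual areas: |Patch 1| = 16, |Patch 2| = 12.
|Patch 1∩Patch 2|: x∈[4,8], y∈[7,8] → 4·1 = 4.
|Patch 1 ∪ Patch 2| = 28 − 4 = 24.00.

24.00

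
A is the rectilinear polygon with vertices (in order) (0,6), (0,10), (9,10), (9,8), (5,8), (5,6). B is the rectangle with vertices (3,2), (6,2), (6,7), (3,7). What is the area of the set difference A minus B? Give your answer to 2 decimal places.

26.00

|A| = 28, |A∩B| = 2.
|A ∖ B| = |A| − |A∩B| = 28 − 2 = 26.00.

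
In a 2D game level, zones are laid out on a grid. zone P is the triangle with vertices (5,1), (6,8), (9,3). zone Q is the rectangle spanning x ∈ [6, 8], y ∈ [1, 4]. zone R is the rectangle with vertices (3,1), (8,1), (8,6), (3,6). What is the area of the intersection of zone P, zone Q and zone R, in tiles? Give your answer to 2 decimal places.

4.00

The intersection is the polygon with vertices (6,4), (8,4), (8,2.5), (6,1.5).
By the shoelace formula its area is 4.00.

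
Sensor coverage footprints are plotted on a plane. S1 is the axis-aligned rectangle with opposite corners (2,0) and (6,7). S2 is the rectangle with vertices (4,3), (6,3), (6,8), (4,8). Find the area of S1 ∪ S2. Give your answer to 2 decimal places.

By inclusion–exclusion:
Individual areas: |S1| = 28, |S2| = 10.
|S1∩S2|: x∈[4,6], y∈[3,7] → 2·4 = 8.
|S1 ∪ S2| = 38 − 8 = 30.00.

30.00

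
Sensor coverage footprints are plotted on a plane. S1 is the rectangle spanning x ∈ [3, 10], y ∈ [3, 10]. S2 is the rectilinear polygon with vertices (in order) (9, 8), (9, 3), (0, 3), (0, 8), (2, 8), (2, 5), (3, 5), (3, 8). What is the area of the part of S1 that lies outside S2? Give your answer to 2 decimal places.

|S1| = 49, |S1∩S2| = 30.
|S1 ∖ S2| = |S1| − |S1∩S2| = 49 − 30 = 19.00.

19.00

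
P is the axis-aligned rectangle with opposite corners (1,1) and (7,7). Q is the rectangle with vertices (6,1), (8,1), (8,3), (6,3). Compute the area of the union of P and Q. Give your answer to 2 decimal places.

By inclusion–exclusion:
Individual areas: |P| = 36, |Q| = 4.
|P∩Q|: x∈[6,7], y∈[1,3] → 1·2 = 2.
|P ∪ Q| = 40 − 2 = 38.00.

38.00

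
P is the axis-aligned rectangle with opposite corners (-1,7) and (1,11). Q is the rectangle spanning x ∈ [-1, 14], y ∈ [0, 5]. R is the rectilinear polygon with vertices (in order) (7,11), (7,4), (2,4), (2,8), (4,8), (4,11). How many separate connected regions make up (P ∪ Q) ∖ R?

2

(P ∪ Q) ∖ R splits into 2 disjoint pieces (area 8, area 70).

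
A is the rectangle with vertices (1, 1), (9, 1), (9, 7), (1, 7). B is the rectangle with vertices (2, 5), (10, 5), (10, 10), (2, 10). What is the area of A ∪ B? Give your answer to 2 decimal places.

74.00

By inclusion–exclusion:
Individual areas: |A| = 48, |B| = 40.
|A∩B|: x∈[2,9], y∈[5,7] → 7·2 = 14.
|A ∪ B| = 88 − 14 = 74.00.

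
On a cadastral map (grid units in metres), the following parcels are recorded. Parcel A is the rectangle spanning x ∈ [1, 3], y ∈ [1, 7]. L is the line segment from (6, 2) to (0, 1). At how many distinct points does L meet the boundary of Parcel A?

The segment meets the boundary at (1,1.167), (3,1.5).

2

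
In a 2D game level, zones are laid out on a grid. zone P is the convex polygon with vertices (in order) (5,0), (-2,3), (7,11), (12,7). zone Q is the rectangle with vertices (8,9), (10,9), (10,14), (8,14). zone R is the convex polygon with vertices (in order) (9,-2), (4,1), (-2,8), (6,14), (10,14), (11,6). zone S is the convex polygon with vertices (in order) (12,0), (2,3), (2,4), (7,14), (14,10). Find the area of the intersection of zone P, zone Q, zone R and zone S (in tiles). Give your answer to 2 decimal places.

The intersection is the polygon with vertices (8,10.2), (9.5,9), (8,9).
By the shoelace formula its area is 0.90.

0.90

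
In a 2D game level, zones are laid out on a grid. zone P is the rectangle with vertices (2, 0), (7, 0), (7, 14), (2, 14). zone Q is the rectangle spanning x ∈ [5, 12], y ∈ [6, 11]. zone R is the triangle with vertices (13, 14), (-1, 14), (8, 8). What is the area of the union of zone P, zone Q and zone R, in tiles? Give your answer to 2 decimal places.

By inclusion–exclusion:
Individual areas: |zone P| = 70, |zone Q| = 35, |zone R| = 42.
|zone P∩zone Q|: x∈[5,7], y∈[6,11] → 2·5 = 10.
|zone P∩zone R| = 18.3333.
|zone Q∩zone R| = 9.75.
|zone P∩zone Q∩zone R| = 3.3333.
|zone P ∪ zone Q ∪ zone R| = 147 − 38.0833 + 3.3333 = 112.25.

112.25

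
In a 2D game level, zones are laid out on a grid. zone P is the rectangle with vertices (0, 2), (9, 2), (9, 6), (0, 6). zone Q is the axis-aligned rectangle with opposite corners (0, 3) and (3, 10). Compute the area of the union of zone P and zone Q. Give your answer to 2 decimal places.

By inclusion–exclusion:
Individual areas: |zone P| = 36, |zone Q| = 21.
|zone P∩zone Q|: x∈[0,3], y∈[3,6] → 3·3 = 9.
|zone P ∪ zone Q| = 57 − 9 = 48.00.

48.00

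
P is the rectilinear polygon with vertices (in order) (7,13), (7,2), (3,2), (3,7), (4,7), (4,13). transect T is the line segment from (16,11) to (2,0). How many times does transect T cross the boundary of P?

2

The segment meets the boundary at (4.545,2), (7,3.929).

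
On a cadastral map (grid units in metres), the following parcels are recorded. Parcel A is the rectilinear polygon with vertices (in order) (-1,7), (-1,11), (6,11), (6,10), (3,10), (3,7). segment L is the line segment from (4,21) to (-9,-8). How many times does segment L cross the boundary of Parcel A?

2

The segment meets the boundary at (-1,9.846), (-0.483,11).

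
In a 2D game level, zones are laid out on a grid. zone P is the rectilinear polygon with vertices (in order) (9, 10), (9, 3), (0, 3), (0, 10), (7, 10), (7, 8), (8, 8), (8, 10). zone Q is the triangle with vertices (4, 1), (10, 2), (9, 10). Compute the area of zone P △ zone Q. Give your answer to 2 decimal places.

|zone P| = 61, |zone Q| = 24.5, |zone P∩zone Q| = 13.6.
|zone P △ zone Q| = |zone P| + |zone Q| − 2·|zone P∩zone Q| = 61 + 24.5 − 27.2 = 58.30.

58.30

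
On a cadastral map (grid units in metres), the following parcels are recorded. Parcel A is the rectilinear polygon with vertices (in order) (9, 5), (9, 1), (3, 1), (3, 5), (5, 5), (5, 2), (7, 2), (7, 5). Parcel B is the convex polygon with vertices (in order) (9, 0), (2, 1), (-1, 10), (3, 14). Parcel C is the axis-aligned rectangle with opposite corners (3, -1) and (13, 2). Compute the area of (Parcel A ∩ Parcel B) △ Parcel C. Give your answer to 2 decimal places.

32.17

|Parcel A ∩ Parcel B| = 12.881.
|(Parcel A ∩ Parcel B) ∩ Parcel C| = 5.3571.
|(Parcel A ∩ Parcel B) △ Parcel C| = 12.881 + 30 − 10.7143 = 32.17.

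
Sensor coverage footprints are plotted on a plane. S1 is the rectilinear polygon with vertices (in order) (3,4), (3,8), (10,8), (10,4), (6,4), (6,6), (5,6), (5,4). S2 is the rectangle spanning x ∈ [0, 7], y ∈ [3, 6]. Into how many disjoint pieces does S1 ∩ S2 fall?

2

S1 ∩ S2 splits into 2 disjoint pieces (area 4, area 2).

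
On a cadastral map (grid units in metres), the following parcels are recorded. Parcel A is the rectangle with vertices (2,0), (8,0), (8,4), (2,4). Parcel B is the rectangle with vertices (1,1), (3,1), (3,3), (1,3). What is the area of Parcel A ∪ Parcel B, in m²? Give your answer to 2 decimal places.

By inclusion–exclusion:
Individual areas: |Parcel A| = 24, |Parcel B| = 4.
|Parcel A∩Parcel B|: x∈[2,3], y∈[1,3] → 1·2 = 2.
|Parcel A ∪ Parcel B| = 28 − 2 = 26.00.

26.00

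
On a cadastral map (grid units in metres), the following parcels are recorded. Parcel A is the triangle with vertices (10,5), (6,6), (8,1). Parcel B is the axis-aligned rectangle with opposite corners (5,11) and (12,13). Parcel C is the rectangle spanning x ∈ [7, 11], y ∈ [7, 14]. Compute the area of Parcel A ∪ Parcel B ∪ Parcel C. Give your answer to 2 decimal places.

43.00

By inclusion–exclusion:
Individual areas: |Parcel A| = 9, |Parcel B| = 14, |Parcel C| = 28.
|Parcel A∩Parcel B| = 0.
|Parcel A∩Parcel C| = 0.
|Parcel B∩Parcel C|: x∈[7,11], y∈[11,13] → 4·2 = 8.
|Parcel A∩Parcel B∩Parcel C| = 0.
|Parcel A ∪ Parcel B ∪ Parcel C| = 51 − 8 + 0 = 43.00.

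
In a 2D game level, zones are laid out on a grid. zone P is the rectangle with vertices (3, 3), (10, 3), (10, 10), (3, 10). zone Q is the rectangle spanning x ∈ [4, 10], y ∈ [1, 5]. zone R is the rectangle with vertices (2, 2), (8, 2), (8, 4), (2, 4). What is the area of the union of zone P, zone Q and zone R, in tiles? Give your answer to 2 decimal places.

64.00

By inclusion–exclusion:
Individual areas: |zone P| = 49, |zone Q| = 24, |zone R| = 12.
|zone P∩zone Q|: x∈[4,10], y∈[3,5] → 6·2 = 12.
|zone P∩zone R|: x∈[3,8], y∈[3,4] → 5·1 = 5.
|zone Q∩zone R|: x∈[4,8], y∈[2,4] → 4·2 = 8.
|zone P∩zone Q∩zone R| = 4.
|zone P ∪ zone Q ∪ zone R| = 85 − 25 + 4 = 64.00.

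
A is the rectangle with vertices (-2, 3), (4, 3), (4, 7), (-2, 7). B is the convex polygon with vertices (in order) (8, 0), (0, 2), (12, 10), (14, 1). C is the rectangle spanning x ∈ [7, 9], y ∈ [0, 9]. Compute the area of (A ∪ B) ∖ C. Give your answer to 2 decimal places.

79.46

|A ∪ B| = 93.9167.
|(A ∪ B) ∩ C| = 14.4583.
|(A ∪ B) ∖ C| = 93.9167 − 14.4583 = 79.46.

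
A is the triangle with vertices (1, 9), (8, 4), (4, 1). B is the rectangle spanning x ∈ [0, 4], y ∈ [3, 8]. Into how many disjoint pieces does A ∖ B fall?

2

A ∖ B splits into 2 disjoint pieces (area 0.5125, area 12.4643).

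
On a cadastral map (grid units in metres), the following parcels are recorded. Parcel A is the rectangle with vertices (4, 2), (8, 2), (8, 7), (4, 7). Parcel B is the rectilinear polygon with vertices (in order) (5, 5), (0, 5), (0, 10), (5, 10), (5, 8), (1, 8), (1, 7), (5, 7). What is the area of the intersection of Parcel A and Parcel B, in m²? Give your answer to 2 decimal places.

The intersection is the polygon with vertices (5,7), (5,5), (4,5), (4,7).
By the shoelace formula its area is 2.00.

2.00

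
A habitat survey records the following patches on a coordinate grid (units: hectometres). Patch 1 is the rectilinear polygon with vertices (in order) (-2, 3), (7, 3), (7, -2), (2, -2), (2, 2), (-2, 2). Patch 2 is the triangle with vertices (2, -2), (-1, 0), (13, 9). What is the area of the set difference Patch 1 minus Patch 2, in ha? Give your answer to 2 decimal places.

|Patch 1| = 29, |Patch 1∩Patch 2| = 11.6071.
|Patch 1 ∖ Patch 2| = |Patch 1| − |Patch 1∩Patch 2| = 29 − 11.6071 = 17.39.

17.39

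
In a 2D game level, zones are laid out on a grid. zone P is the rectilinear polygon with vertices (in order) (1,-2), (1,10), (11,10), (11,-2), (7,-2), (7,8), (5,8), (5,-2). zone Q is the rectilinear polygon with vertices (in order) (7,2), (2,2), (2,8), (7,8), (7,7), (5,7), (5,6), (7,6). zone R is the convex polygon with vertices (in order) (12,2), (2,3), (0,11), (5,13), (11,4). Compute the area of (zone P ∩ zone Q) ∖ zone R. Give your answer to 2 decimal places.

|zone P ∩ zone Q| = 18.
|(zone P ∩ zone Q) ∩ zone R| = 15.45.
|(zone P ∩ zone Q) ∖ zone R| = 18 − 15.45 = 2.55.

2.55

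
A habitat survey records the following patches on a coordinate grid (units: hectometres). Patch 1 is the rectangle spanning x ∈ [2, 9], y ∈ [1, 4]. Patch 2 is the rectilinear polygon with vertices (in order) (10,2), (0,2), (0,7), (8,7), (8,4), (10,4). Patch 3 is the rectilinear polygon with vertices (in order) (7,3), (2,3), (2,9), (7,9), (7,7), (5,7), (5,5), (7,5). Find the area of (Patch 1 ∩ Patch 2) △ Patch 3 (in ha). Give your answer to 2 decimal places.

|Patch 1 ∩ Patch 2| = 14.
|(Patch 1 ∩ Patch 2) ∩ Patch 3| = 5.
|(Patch 1 ∩ Patch 2) △ Patch 3| = 14 + 26 − 10 = 30.00.

30.00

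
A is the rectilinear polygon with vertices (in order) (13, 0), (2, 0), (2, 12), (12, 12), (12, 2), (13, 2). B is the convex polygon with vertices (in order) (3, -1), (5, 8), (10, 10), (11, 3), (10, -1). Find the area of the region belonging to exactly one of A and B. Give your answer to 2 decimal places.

|A| = 122, |B| = 64.5, |A∩B| = 57.4861.
|A △ B| = |A| + |B| − 2·|A∩B| = 122 + 64.5 − 114.9722 = 71.53.

71.53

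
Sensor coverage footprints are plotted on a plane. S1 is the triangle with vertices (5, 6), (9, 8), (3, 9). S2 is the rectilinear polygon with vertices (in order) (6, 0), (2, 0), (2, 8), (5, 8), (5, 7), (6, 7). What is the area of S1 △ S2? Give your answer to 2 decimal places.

34.83

|S1| = 8, |S2| = 31, |S1∩S2| = 2.0833.
|S1 △ S2| = |S1| + |S2| − 2·|S1∩S2| = 8 + 31 − 4.1667 = 34.83.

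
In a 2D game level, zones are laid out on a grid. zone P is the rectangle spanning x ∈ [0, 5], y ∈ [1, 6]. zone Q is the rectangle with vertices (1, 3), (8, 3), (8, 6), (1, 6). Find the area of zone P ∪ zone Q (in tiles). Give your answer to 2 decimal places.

By inclusion–exclusion:
Individual areas: |zone P| = 25, |zone Q| = 21.
|zone P∩zone Q|: x∈[1,5], y∈[3,6] → 4·3 = 12.
|zone P ∪ zone Q| = 46 − 12 = 34.00.

34.00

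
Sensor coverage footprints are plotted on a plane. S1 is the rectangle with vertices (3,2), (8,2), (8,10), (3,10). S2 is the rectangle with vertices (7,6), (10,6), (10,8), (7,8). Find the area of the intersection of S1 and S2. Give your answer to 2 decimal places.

2.00

|S1∩S2|: x∈[7,8], y∈[6,8] → 1·2 = 2.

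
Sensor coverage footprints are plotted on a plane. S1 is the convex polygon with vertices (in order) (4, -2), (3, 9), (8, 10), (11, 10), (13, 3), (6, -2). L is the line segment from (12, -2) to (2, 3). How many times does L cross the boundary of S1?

2

The segment meets the boundary at (3.619,2.19), (8.471,-0.235).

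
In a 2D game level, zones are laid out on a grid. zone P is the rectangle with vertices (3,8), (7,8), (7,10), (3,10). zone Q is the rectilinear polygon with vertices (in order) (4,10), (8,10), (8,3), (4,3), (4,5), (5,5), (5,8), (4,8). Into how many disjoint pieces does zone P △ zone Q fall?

zone P △ zone Q splits into 2 disjoint pieces (area 19, area 2).

2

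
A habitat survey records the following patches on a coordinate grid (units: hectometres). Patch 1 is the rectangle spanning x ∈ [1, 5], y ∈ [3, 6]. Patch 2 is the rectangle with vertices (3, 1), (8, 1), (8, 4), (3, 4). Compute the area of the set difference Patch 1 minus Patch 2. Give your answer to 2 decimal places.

10.00

|Patch 1∩Patch 2|: x∈[3,5], y∈[3,4] → 2·1 = 2.
|Patch 1| = 12.
|Patch 1 ∖ Patch 2| = |Patch 1| − |Patch 1∩Patch 2| = 12 − 2 = 10.00.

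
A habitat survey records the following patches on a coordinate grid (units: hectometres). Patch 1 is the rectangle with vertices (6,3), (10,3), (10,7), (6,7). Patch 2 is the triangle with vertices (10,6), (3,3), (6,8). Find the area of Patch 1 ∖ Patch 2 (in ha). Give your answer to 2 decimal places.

|Patch 1| = 16, |Patch 1∩Patch 2| = 6.4286.
|Patch 1 ∖ Patch 2| = |Patch 1| − |Patch 1∩Patch 2| = 16 − 6.4286 = 9.57.

9.57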